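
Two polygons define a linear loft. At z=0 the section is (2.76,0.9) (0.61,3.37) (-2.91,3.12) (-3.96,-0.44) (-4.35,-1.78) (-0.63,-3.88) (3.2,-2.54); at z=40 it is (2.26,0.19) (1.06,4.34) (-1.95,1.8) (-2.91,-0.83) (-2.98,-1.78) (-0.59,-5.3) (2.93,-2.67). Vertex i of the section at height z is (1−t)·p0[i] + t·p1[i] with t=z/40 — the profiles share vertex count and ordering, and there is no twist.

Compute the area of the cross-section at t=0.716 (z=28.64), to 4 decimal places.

Cross-section at t=0.716: each vertex is (1-t)·p0[i] + t·p1[i].
  v1: (1-0.716)·(2.76,0.9) + 0.716·(2.26,0.19) = (2.4020,0.3916)
  v2: (1-0.716)·(0.61,3.37) + 0.716·(1.06,4.34) = (0.9322,4.0645)
  v3: (1-0.716)·(-2.91,3.12) + 0.716·(-1.95,1.8) = (-2.2226,2.1749)
  v4: (1-0.716)·(-3.96,-0.44) + 0.716·(-2.91,-0.83) = (-3.2082,-0.7192)
  v5: (1-0.716)·(-4.35,-1.78) + 0.716·(-2.98,-1.78) = (-3.3691,-1.7800)
  v6: (1-0.716)·(-0.63,-3.88) + 0.716·(-0.59,-5.3) = (-0.6014,-4.8967)
  v7: (1-0.716)·(3.2,-2.54) + 0.716·(2.93,-2.67) = (3.0067,-2.6331)
Shoelace sum Σ(x_i·y_{i+1} − x_{i+1}·y_i):
  i=1: 2.4020·4.0645 − 0.9322·0.3916 = +9.3979 (running +9.3979)
  i=2: 0.9322·2.1749 − -2.2226·4.0645 = +11.0614 (running +20.4593)
  i=3: -2.2226·-0.7192 − -3.2082·2.1749 = +8.5761 (running +29.0353)
  i=4: -3.2082·-1.7800 − -3.3691·-0.7192 = +3.2874 (running +32.3228)
  i=5: -3.3691·-4.8967 − -0.6014·-1.7800 = +15.4270 (running +47.7498)
  i=6: -0.6014·-2.6331 − 3.0067·-4.8967 = +16.3063 (running +64.0561)
  i=7: 3.0067·0.3916 − 2.4020·-2.6331 = +7.5022 (running +71.5583)
Area = |Σ|/2 = |71.5583|/2 = 35.7791

Area at t=0.716: 35.7791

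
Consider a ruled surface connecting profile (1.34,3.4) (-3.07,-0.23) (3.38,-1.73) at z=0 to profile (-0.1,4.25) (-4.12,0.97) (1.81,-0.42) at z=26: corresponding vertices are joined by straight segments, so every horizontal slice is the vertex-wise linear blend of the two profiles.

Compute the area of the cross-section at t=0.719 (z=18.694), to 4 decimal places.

Cross-section at t=0.719: each vertex is (1-t)·p0[i] + t·p1[i].
  v1: (1-0.719)·(1.34,3.4) + 0.719·(-0.1,4.25) = (0.3046,4.0111)
  v2: (1-0.719)·(-3.07,-0.23) + 0.719·(-4.12,0.97) = (-3.8249,0.6328)
  v3: (1-0.719)·(3.38,-1.73) + 0.719·(1.81,-0.42) = (2.2512,-0.7881)
Shoelace sum Σ(x_i·y_{i+1} − x_{i+1}·y_i):
  i=1: 0.3046·0.6328 − -3.8249·4.0111 = +15.5352 (running +15.5352)
  i=2: -3.8249·-0.7881 − 2.2512·0.6328 = +1.5899 (running +17.1252)
  i=3: 2.2512·4.0111 − 0.3046·-0.7881 = +9.2699 (running +26.3950)
Area = |Σ|/2 = |26.3950|/2 = 13.1975

Area at t=0.719: 13.1975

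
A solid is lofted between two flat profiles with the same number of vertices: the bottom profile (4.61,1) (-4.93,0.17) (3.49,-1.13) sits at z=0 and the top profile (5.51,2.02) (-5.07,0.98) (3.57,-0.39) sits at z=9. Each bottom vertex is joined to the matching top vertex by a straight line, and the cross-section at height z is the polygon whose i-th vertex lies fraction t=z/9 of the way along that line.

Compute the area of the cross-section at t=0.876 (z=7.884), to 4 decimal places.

Area at t=0.876: 11.4801

Cross-section at t=0.876: each vertex is (1-t)·p0[i] + t·p1[i].
  v1: (1-0.876)·(4.61,1) + 0.876·(5.51,2.02) = (5.3984,1.8935)
  v2: (1-0.876)·(-4.93,0.17) + 0.876·(-5.07,0.98) = (-5.0526,0.8796)
  v3: (1-0.876)·(3.49,-1.13) + 0.876·(3.57,-0.39) = (3.5601,-0.4818)
Shoelace sum Σ(x_i·y_{i+1} − x_{i+1}·y_i):
  i=1: 5.3984·0.8796 − -5.0526·1.8935 = +14.3155 (running +14.3155)
  i=2: -5.0526·-0.4818 − 3.5601·0.8796 = -0.6971 (running +13.6183)
  i=3: 3.5601·1.8935 − 5.3984·-0.4818 = +9.3418 (running +22.9602)
Area = |Σ|/2 = |22.9602|/2 = 11.4801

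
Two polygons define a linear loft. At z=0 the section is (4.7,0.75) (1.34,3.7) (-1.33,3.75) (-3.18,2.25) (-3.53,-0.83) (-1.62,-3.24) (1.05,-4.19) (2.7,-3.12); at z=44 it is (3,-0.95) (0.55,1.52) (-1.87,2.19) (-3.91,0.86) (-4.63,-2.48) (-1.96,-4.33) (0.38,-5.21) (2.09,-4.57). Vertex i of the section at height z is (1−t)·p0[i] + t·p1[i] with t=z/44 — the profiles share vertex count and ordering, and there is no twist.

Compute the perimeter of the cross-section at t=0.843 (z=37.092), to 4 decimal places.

Perimeter at t=0.843: 23.3618

Cross-section at t=0.843: each vertex is (1-t)·p0[i] + t·p1[i].
  v1: (1-0.843)·(4.7,0.75) + 0.843·(3,-0.95) = (3.2669,-0.6831)
  v2: (1-0.843)·(1.34,3.7) + 0.843·(0.55,1.52) = (0.6740,1.8623)
  v3: (1-0.843)·(-1.33,3.75) + 0.843·(-1.87,2.19) = (-1.7852,2.4349)
  v4: (1-0.843)·(-3.18,2.25) + 0.843·(-3.91,0.86) = (-3.7954,1.0782)
  v5: (1-0.843)·(-3.53,-0.83) + 0.843·(-4.63,-2.48) = (-4.4573,-2.2210)
  v6: (1-0.843)·(-1.62,-3.24) + 0.843·(-1.96,-4.33) = (-1.9066,-4.1589)
  v7: (1-0.843)·(1.05,-4.19) + 0.843·(0.38,-5.21) = (0.4852,-5.0499)
  v8: (1-0.843)·(2.7,-3.12) + 0.843·(2.09,-4.57) = (2.1858,-4.3424)
Perimeter = Σ |v_{i+1} − v_i|:
  edge 1→2: √(-2.5929² + 2.5454²) = 3.6334 (running 3.6334)
  edge 2→3: √(-2.4593² + 0.5727²) = 2.5250 (running 6.1585)
  edge 3→4: √(-2.0102² + -1.3567²) = 2.4252 (running 8.5836)
  edge 4→5: √(-0.6619² + -3.2992²) = 3.3649 (running 11.9486)
  edge 5→6: √(2.5507² + -1.9379²) = 3.2034 (running 15.1519)
  edge 6→7: √(2.3918² + -0.8910²) = 2.5524 (running 17.7043)
  edge 7→8: √(1.7006² + 0.7075²) = 1.8419 (running 19.5462)
  edge 8→1: √(1.0811² + 3.6593²) = 3.8156 (running 23.3618)
Perimeter = 23.3618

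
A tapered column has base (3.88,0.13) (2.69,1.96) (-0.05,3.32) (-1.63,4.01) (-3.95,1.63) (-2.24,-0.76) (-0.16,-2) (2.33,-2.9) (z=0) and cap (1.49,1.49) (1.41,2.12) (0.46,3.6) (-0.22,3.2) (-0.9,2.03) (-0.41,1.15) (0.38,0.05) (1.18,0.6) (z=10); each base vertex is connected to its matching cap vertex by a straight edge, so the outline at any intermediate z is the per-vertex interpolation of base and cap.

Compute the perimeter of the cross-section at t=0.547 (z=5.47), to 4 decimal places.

Cross-section at t=0.547: each vertex is (1-t)·p0[i] + t·p1[i].
  v1: (1-0.547)·(3.88,0.13) + 0.547·(1.49,1.49) = (2.5727,0.8739)
  v2: (1-0.547)·(2.69,1.96) + 0.547·(1.41,2.12) = (1.9898,2.0475)
  v3: (1-0.547)·(-0.05,3.32) + 0.547·(0.46,3.6) = (0.2290,3.4732)
  v4: (1-0.547)·(-1.63,4.01) + 0.547·(-0.22,3.2) = (-0.8587,3.5669)
  v5: (1-0.547)·(-3.95,1.63) + 0.547·(-0.9,2.03) = (-2.2816,1.8488)
  v6: (1-0.547)·(-2.24,-0.76) + 0.547·(-0.41,1.15) = (-1.2390,0.2848)
  v7: (1-0.547)·(-0.16,-2) + 0.547·(0.38,0.05) = (0.1354,-0.8786)
  v8: (1-0.547)·(2.33,-2.9) + 0.547·(1.18,0.6) = (1.7010,-0.9855)
Perimeter = Σ |v_{i+1} − v_i|:
  edge 1→2: √(-0.5828² + 1.1736²) = 1.3104 (running 1.3104)
  edge 2→3: √(-1.7609² + 1.4256²) = 2.2656 (running 3.5760)
  edge 3→4: √(-1.0877² + 0.0938²) = 1.0917 (running 4.6677)
  edge 4→5: √(-1.4229² + -1.7181²) = 2.2308 (running 6.8986)
  edge 5→6: √(1.0427² + -1.5640²) = 1.8797 (running 8.7783)
  edge 6→7: √(1.3744² + -1.1634²) = 1.8007 (running 10.5790)
  edge 7→8: √(1.5656² + -0.1068²) = 1.5692 (running 12.1482)
  edge 8→1: √(0.8717² + 1.8594²) = 2.0536 (running 14.2018)
Perimeter = 14.2018

Perimeter at t=0.547: 14.2018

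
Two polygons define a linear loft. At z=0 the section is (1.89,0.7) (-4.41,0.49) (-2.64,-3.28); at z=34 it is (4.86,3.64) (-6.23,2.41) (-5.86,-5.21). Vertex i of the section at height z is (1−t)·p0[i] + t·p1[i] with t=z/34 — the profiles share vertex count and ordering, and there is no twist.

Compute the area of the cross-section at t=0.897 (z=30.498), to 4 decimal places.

Cross-section at t=0.897: each vertex is (1-t)·p0[i] + t·p1[i].
  v1: (1-0.897)·(1.89,0.7) + 0.897·(4.86,3.64) = (4.5541,3.3372)
  v2: (1-0.897)·(-4.41,0.49) + 0.897·(-6.23,2.41) = (-6.0425,2.2122)
  v3: (1-0.897)·(-2.64,-3.28) + 0.897·(-5.86,-5.21) = (-5.5283,-5.0112)
Shoelace sum Σ(x_i·y_{i+1} − x_{i+1}·y_i):
  i=1: 4.5541·2.2122 − -6.0425·3.3372 = +30.2398 (running +30.2398)
  i=2: -6.0425·-5.0112 − -5.5283·2.2122 = +42.5105 (running +72.7502)
  i=3: -5.5283·3.3372 − 4.5541·-5.0112 = +4.3724 (running +77.1227)
Area = |Σ|/2 = |77.1227|/2 = 38.5613

Area at t=0.897: 38.5613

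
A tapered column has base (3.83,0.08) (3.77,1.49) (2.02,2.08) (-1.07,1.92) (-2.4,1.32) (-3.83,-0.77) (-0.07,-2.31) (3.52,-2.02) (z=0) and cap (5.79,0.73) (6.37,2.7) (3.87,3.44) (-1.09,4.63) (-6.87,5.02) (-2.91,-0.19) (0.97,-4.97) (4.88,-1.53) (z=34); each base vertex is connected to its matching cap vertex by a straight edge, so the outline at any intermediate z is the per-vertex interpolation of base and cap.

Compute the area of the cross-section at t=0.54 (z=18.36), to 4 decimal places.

Cross-section at t=0.54: each vertex is (1-t)·p0[i] + t·p1[i].
  v1: (1-0.54)·(3.83,0.08) + 0.54·(5.79,0.73) = (4.8884,0.4310)
  v2: (1-0.54)·(3.77,1.49) + 0.54·(6.37,2.7) = (5.1740,2.1434)
  v3: (1-0.54)·(2.02,2.08) + 0.54·(3.87,3.44) = (3.0190,2.8144)
  v4: (1-0.54)·(-1.07,1.92) + 0.54·(-1.09,4.63) = (-1.0808,3.3834)
  v5: (1-0.54)·(-2.4,1.32) + 0.54·(-6.87,5.02) = (-4.8138,3.3180)
  v6: (1-0.54)·(-3.83,-0.77) + 0.54·(-2.91,-0.19) = (-3.3332,-0.4568)
  v7: (1-0.54)·(-0.07,-2.31) + 0.54·(0.97,-4.97) = (0.4916,-3.7464)
  v8: (1-0.54)·(3.52,-2.02) + 0.54·(4.88,-1.53) = (4.2544,-1.7554)
Shoelace sum Σ(x_i·y_{i+1} − x_{i+1}·y_i):
  i=1: 4.8884·2.1434 − 5.1740·0.4310 = +8.2478 (running +8.2478)
  i=2: 5.1740·2.8144 − 3.0190·2.1434 = +8.0908 (running +16.3386)
  i=3: 3.0190·3.3834 − -1.0808·2.8144 = +13.2563 (running +29.5949)
  i=4: -1.0808·3.3180 − -4.8138·3.3834 = +12.7009 (running +42.2958)
  i=5: -4.8138·-0.4568 − -3.3332·3.3180 = +13.2585 (running +55.5543)
  i=6: -3.3332·-3.7464 − 0.4916·-0.4568 = +12.7121 (running +68.2664)
  i=7: 0.4916·-1.7554 − 4.2544·-3.7464 = +15.0757 (running +83.3421)
  i=8: 4.2544·0.4310 − 4.8884·-1.7554 = +10.4147 (running +93.7568)
Area = |Σ|/2 = |93.7568|/2 = 46.8784

Area at t=0.54: 46.8784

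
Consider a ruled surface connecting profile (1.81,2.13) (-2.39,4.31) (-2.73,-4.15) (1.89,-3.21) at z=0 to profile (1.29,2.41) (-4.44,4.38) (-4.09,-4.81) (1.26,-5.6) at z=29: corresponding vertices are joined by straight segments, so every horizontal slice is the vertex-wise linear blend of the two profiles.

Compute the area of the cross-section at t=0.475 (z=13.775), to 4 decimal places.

Area at t=0.475: 38.1195

Cross-section at t=0.475: each vertex is (1-t)·p0[i] + t·p1[i].
  v1: (1-0.475)·(1.81,2.13) + 0.475·(1.29,2.41) = (1.5630,2.2630)
  v2: (1-0.475)·(-2.39,4.31) + 0.475·(-4.44,4.38) = (-3.3638,4.3432)
  v3: (1-0.475)·(-2.73,-4.15) + 0.475·(-4.09,-4.81) = (-3.3760,-4.4635)
  v4: (1-0.475)·(1.89,-3.21) + 0.475·(1.26,-5.6) = (1.5907,-4.3453)
Shoelace sum Σ(x_i·y_{i+1} − x_{i+1}·y_i):
  i=1: 1.5630·4.3432 − -3.3638·2.2630 = +14.4007 (running +14.4007)
  i=2: -3.3638·-4.4635 − -3.3760·4.3432 = +29.6769 (running +44.0776)
  i=3: -3.3760·-4.3453 − 1.5907·-4.4635 = +21.7699 (running +65.8475)
  i=4: 1.5907·2.2630 − 1.5630·-4.3453 = +10.3915 (running +76.2389)
Area = |Σ|/2 = |76.2389|/2 = 38.1195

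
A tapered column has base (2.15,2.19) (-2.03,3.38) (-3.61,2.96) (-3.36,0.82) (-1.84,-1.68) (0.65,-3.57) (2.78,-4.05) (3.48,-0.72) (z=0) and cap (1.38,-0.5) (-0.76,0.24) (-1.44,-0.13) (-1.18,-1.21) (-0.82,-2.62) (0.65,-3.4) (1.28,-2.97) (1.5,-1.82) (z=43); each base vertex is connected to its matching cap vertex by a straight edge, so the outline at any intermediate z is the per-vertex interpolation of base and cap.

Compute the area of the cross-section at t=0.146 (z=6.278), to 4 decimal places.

Area at t=0.146: 29.0005

Cross-section at t=0.146: each vertex is (1-t)·p0[i] + t·p1[i].
  v1: (1-0.146)·(2.15,2.19) + 0.146·(1.38,-0.5) = (2.0376,1.7973)
  v2: (1-0.146)·(-2.03,3.38) + 0.146·(-0.76,0.24) = (-1.8446,2.9216)
  v3: (1-0.146)·(-3.61,2.96) + 0.146·(-1.44,-0.13) = (-3.2932,2.5089)
  v4: (1-0.146)·(-3.36,0.82) + 0.146·(-1.18,-1.21) = (-3.0417,0.5236)
  v5: (1-0.146)·(-1.84,-1.68) + 0.146·(-0.82,-2.62) = (-1.6911,-1.8172)
  v6: (1-0.146)·(0.65,-3.57) + 0.146·(0.65,-3.4) = (0.6500,-3.5452)
  v7: (1-0.146)·(2.78,-4.05) + 0.146·(1.28,-2.97) = (2.5610,-3.8923)
  v8: (1-0.146)·(3.48,-0.72) + 0.146·(1.5,-1.82) = (3.1909,-0.8806)
Shoelace sum Σ(x_i·y_{i+1} − x_{i+1}·y_i):
  i=1: 2.0376·2.9216 − -1.8446·1.7973 = +9.2681 (running +9.2681)
  i=2: -1.8446·2.5089 − -3.2932·2.9216 = +4.9934 (running +14.2615)
  i=3: -3.2932·0.5236 − -3.0417·2.5089 = +5.9069 (running +20.1684)
  i=4: -3.0417·-1.8172 − -1.6911·0.5236 = +6.4130 (running +26.5814)
  i=5: -1.6911·-3.5452 − 0.6500·-1.8172 = +7.1764 (running +33.7578)
  i=6: 0.6500·-3.8923 − 2.5610·-3.5452 = +6.5492 (running +40.3070)
  i=7: 2.5610·-0.8806 − 3.1909·-3.8923 = +10.1649 (running +50.4719)
  i=8: 3.1909·1.7973 − 2.0376·-0.8806 = +7.5292 (running +58.0011)
Area = |Σ|/2 = |58.0011|/2 = 29.0005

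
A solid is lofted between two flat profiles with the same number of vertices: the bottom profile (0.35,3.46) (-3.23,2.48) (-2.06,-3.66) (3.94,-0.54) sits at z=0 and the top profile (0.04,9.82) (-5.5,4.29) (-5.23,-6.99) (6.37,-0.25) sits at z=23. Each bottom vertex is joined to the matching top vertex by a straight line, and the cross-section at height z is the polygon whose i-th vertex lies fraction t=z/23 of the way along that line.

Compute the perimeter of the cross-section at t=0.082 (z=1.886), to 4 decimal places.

Perimeter at t=0.082: 23.8352

Cross-section at t=0.082: each vertex is (1-t)·p0[i] + t·p1[i].
  v1: (1-0.082)·(0.35,3.46) + 0.082·(0.04,9.82) = (0.3246,3.9815)
  v2: (1-0.082)·(-3.23,2.48) + 0.082·(-5.5,4.29) = (-3.4161,2.6284)
  v3: (1-0.082)·(-2.06,-3.66) + 0.082·(-5.23,-6.99) = (-2.3199,-3.9331)
  v4: (1-0.082)·(3.94,-0.54) + 0.082·(6.37,-0.25) = (4.1393,-0.5162)
Perimeter = Σ |v_{i+1} − v_i|:
  edge 1→2: √(-3.7407² + -1.3531²) = 3.9779 (running 3.9779)
  edge 2→3: √(1.0962² + -6.5615²) = 6.6524 (running 10.6303)
  edge 3→4: √(6.4592² + 3.4168²) = 7.3073 (running 17.9376)
  edge 4→1: √(-3.8147² + 4.4977²) = 5.8976 (running 23.8352)
Perimeter = 23.8352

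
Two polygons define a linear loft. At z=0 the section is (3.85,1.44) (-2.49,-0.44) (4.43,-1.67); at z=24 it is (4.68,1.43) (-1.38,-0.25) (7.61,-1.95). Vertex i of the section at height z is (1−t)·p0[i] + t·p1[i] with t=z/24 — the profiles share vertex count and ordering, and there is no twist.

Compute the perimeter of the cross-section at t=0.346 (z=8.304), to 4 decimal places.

Cross-section at t=0.346: each vertex is (1-t)·p0[i] + t·p1[i].
  v1: (1-0.346)·(3.85,1.44) + 0.346·(4.68,1.43) = (4.1372,1.4365)
  v2: (1-0.346)·(-2.49,-0.44) + 0.346·(-1.38,-0.25) = (-2.1059,-0.3743)
  v3: (1-0.346)·(4.43,-1.67) + 0.346·(7.61,-1.95) = (5.5303,-1.7669)
Perimeter = Σ |v_{i+1} − v_i|:
  edge 1→2: √(-6.2431² + -1.8108²) = 6.5004 (running 6.5004)
  edge 2→3: √(7.6362² + -1.3926²) = 7.7622 (running 14.2626)
  edge 3→1: √(-1.3931² + 3.2034²) = 3.4932 (running 17.7558)
Perimeter = 17.7558

Perimeter at t=0.346: 17.7558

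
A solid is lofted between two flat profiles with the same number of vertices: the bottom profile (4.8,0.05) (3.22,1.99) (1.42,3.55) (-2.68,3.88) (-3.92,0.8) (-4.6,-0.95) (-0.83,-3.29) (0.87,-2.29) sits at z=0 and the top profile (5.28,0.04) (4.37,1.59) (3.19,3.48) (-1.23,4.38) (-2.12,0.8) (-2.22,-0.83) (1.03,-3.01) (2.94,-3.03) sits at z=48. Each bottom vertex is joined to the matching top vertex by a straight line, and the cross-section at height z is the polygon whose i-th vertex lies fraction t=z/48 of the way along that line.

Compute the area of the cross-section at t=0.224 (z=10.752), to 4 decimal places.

Area at t=0.224: 41.2037

Cross-section at t=0.224: each vertex is (1-t)·p0[i] + t·p1[i].
  v1: (1-0.224)·(4.8,0.05) + 0.224·(5.28,0.04) = (4.9075,0.0478)
  v2: (1-0.224)·(3.22,1.99) + 0.224·(4.37,1.59) = (3.4776,1.9004)
  v3: (1-0.224)·(1.42,3.55) + 0.224·(3.19,3.48) = (1.8165,3.5343)
  v4: (1-0.224)·(-2.68,3.88) + 0.224·(-1.23,4.38) = (-2.3552,3.9920)
  v5: (1-0.224)·(-3.92,0.8) + 0.224·(-2.12,0.8) = (-3.5168,0.8000)
  v6: (1-0.224)·(-4.6,-0.95) + 0.224·(-2.22,-0.83) = (-4.0669,-0.9231)
  v7: (1-0.224)·(-0.83,-3.29) + 0.224·(1.03,-3.01) = (-0.4134,-3.2273)
  v8: (1-0.224)·(0.87,-2.29) + 0.224·(2.94,-3.03) = (1.3337,-2.4558)
Shoelace sum Σ(x_i·y_{i+1} − x_{i+1}·y_i):
  i=1: 4.9075·1.9004 − 3.4776·0.0478 = +9.1602 (running +9.1602)
  i=2: 3.4776·3.5343 − 1.8165·1.9004 = +8.8389 (running +17.9991)
  i=3: 1.8165·3.9920 − -2.3552·3.5343 = +15.5754 (running +33.5745)
  i=4: -2.3552·0.8000 − -3.5168·3.9920 = +12.1549 (running +45.7294)
  i=5: -3.5168·-0.9231 − -4.0669·0.8000 = +6.4999 (running +52.2293)
  i=6: -4.0669·-3.2273 − -0.4134·-0.9231 = +12.7434 (running +64.9727)
  i=7: -0.4134·-2.4558 − 1.3337·-3.2273 = +5.3193 (running +70.2920)
  i=8: 1.3337·0.0478 − 4.9075·-2.4558 = +12.1154 (running +82.4074)
Area = |Σ|/2 = |82.4074|/2 = 41.2037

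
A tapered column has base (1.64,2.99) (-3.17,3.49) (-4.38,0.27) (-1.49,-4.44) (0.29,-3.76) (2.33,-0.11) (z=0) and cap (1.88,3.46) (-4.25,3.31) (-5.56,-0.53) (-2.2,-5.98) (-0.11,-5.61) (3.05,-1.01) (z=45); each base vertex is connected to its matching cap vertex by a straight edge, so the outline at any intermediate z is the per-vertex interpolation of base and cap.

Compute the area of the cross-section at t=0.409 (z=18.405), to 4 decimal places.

Cross-section at t=0.409: each vertex is (1-t)·p0[i] + t·p1[i].
  v1: (1-0.409)·(1.64,2.99) + 0.409·(1.88,3.46) = (1.7382,3.1822)
  v2: (1-0.409)·(-3.17,3.49) + 0.409·(-4.25,3.31) = (-3.6117,3.4164)
  v3: (1-0.409)·(-4.38,0.27) + 0.409·(-5.56,-0.53) = (-4.8626,-0.0572)
  v4: (1-0.409)·(-1.49,-4.44) + 0.409·(-2.2,-5.98) = (-1.7804,-5.0699)
  v5: (1-0.409)·(0.29,-3.76) + 0.409·(-0.11,-5.61) = (0.1264,-4.5167)
  v6: (1-0.409)·(2.33,-0.11) + 0.409·(3.05,-1.01) = (2.6245,-0.4781)
Shoelace sum Σ(x_i·y_{i+1} − x_{i+1}·y_i):
  i=1: 1.7382·3.4164 − -3.6117·3.1822 = +17.4315 (running +17.4315)
  i=2: -3.6117·-0.0572 − -4.8626·3.4164 = +16.8191 (running +34.2507)
  i=3: -4.8626·-5.0699 − -1.7804·-0.0572 = +24.5510 (running +58.8017)
  i=4: -1.7804·-4.5167 − 0.1264·-5.0699 = +8.6822 (running +67.4839)
  i=5: 0.1264·-0.4781 − 2.6245·-4.5167 = +11.7934 (running +79.2773)
  i=6: 2.6245·3.1822 − 1.7382·-0.4781 = +9.1827 (running +88.4600)
Area = |Σ|/2 = |88.4600|/2 = 44.2300

Area at t=0.409: 44.2300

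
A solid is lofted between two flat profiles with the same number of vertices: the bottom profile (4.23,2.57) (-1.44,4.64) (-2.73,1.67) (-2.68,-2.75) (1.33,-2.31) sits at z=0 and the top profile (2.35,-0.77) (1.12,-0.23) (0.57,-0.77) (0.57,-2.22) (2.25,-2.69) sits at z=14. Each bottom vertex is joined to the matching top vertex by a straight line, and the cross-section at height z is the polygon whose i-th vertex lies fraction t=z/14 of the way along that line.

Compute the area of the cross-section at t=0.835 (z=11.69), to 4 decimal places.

Area at t=0.835: 6.3219

Cross-section at t=0.835: each vertex is (1-t)·p0[i] + t·p1[i].
  v1: (1-0.835)·(4.23,2.57) + 0.835·(2.35,-0.77) = (2.6602,-0.2189)
  v2: (1-0.835)·(-1.44,4.64) + 0.835·(1.12,-0.23) = (0.6976,0.5736)
  v3: (1-0.835)·(-2.73,1.67) + 0.835·(0.57,-0.77) = (0.0255,-0.3674)
  v4: (1-0.835)·(-2.68,-2.75) + 0.835·(0.57,-2.22) = (0.0337,-2.3075)
  v5: (1-0.835)·(1.33,-2.31) + 0.835·(2.25,-2.69) = (2.0982,-2.6273)
Shoelace sum Σ(x_i·y_{i+1} − x_{i+1}·y_i):
  i=1: 2.6602·0.5736 − 0.6976·-0.2189 = +1.6785 (running +1.6785)
  i=2: 0.6976·-0.3674 − 0.0255·0.5736 = -0.2709 (running +1.4075)
  i=3: 0.0255·-2.3075 − 0.0337·-0.3674 = -0.0464 (running +1.3611)
  i=4: 0.0337·-2.6273 − 2.0982·-2.3075 = +4.7528 (running +6.1139)
  i=5: 2.0982·-0.2189 − 2.6602·-2.6273 = +6.5298 (running +12.6438)
Area = |Σ|/2 = |12.6438|/2 = 6.3219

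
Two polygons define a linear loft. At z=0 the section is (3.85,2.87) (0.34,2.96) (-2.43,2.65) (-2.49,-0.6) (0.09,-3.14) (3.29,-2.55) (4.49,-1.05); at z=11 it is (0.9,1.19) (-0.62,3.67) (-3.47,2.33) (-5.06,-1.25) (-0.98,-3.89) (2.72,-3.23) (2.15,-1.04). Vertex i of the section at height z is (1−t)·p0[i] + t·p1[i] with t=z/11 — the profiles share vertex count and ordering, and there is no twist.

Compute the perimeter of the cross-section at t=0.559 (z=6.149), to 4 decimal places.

Perimeter at t=0.559: 22.1534

Cross-section at t=0.559: each vertex is (1-t)·p0[i] + t·p1[i].
  v1: (1-0.559)·(3.85,2.87) + 0.559·(0.9,1.19) = (2.2009,1.9309)
  v2: (1-0.559)·(0.34,2.96) + 0.559·(-0.62,3.67) = (-0.1966,3.3569)
  v3: (1-0.559)·(-2.43,2.65) + 0.559·(-3.47,2.33) = (-3.0114,2.4711)
  v4: (1-0.559)·(-2.49,-0.6) + 0.559·(-5.06,-1.25) = (-3.9266,-0.9634)
  v5: (1-0.559)·(0.09,-3.14) + 0.559·(-0.98,-3.89) = (-0.5081,-3.5593)
  v6: (1-0.559)·(3.29,-2.55) + 0.559·(2.72,-3.23) = (2.9714,-2.9301)
  v7: (1-0.559)·(4.49,-1.05) + 0.559·(2.15,-1.04) = (3.1819,-1.0444)
Perimeter = Σ |v_{i+1} − v_i|:
  edge 1→2: √(-2.3976² + 1.4260²) = 2.7896 (running 2.7896)
  edge 2→3: √(-2.8147² + -0.8858²) = 2.9508 (running 5.7404)
  edge 3→4: √(-0.9153² + -3.4345²) = 3.5543 (running 9.2948)
  edge 4→5: √(3.4185² + -2.5959²) = 4.2924 (running 13.5872)
  edge 5→6: √(3.4795² + 0.6291²) = 3.5359 (running 17.1231)
  edge 6→7: √(0.2106² + 1.8857²) = 1.8974 (running 19.0205)
  edge 7→1: √(-0.9810² + 2.9753²) = 3.1328 (running 22.1534)
Perimeter = 22.1534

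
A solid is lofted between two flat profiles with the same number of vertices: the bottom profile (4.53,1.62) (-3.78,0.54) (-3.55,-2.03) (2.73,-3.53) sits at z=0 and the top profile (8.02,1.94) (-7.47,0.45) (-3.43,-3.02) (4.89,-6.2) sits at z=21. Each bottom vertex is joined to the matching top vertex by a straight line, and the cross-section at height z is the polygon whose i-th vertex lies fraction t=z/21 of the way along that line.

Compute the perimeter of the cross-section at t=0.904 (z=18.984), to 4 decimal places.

Cross-section at t=0.904: each vertex is (1-t)·p0[i] + t·p1[i].
  v1: (1-0.904)·(4.53,1.62) + 0.904·(8.02,1.94) = (7.6850,1.9093)
  v2: (1-0.904)·(-3.78,0.54) + 0.904·(-7.47,0.45) = (-7.1158,0.4586)
  v3: (1-0.904)·(-3.55,-2.03) + 0.904·(-3.43,-3.02) = (-3.4415,-2.9250)
  v4: (1-0.904)·(2.73,-3.53) + 0.904·(4.89,-6.2) = (4.6826,-5.9437)
Perimeter = Σ |v_{i+1} − v_i|:
  edge 1→2: √(-14.8007² + -1.4506²) = 14.8716 (running 14.8716)
  edge 2→3: √(3.6742² + -3.3836²) = 4.9949 (running 19.8665)
  edge 3→4: √(8.1242² + -3.0187²) = 8.6669 (running 28.5334)
  edge 4→1: √(3.0023² + 7.8530²) = 8.4073 (running 36.9407)
Perimeter = 36.9407

Perimeter at t=0.904: 36.9407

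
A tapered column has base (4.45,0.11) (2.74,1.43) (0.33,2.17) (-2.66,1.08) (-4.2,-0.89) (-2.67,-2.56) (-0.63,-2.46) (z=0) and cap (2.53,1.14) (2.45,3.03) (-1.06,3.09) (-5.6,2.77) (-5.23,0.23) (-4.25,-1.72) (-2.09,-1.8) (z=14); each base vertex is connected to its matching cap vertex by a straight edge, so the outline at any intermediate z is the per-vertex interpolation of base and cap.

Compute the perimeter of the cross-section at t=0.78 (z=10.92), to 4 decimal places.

Cross-section at t=0.78: each vertex is (1-t)·p0[i] + t·p1[i].
  v1: (1-0.78)·(4.45,0.11) + 0.78·(2.53,1.14) = (2.9524,0.9134)
  v2: (1-0.78)·(2.74,1.43) + 0.78·(2.45,3.03) = (2.5138,2.6780)
  v3: (1-0.78)·(0.33,2.17) + 0.78·(-1.06,3.09) = (-0.7542,2.8876)
  v4: (1-0.78)·(-2.66,1.08) + 0.78·(-5.6,2.77) = (-4.9532,2.3982)
  v5: (1-0.78)·(-4.2,-0.89) + 0.78·(-5.23,0.23) = (-5.0034,-0.0164)
  v6: (1-0.78)·(-2.67,-2.56) + 0.78·(-4.25,-1.72) = (-3.9024,-1.9048)
  v7: (1-0.78)·(-0.63,-2.46) + 0.78·(-2.09,-1.8) = (-1.7688,-1.9452)
Perimeter = Σ |v_{i+1} − v_i|:
  edge 1→2: √(-0.4386² + 1.7646²) = 1.8183 (running 1.8183)
  edge 2→3: √(-3.2680² + 0.2096²) = 3.2747 (running 5.0930)
  edge 3→4: √(-4.1990² + -0.4894²) = 4.2274 (running 9.3204)
  edge 4→5: √(-0.0502² + -2.4146²) = 2.4151 (running 11.7356)
  edge 5→6: √(1.1010² + -1.8884²) = 2.1859 (running 13.9215)
  edge 6→7: √(2.1336² + -0.0404²) = 2.1340 (running 16.0555)
  edge 7→1: √(4.7212² + 2.8586²) = 5.5192 (running 21.5746)
Perimeter = 21.5746

Perimeter at t=0.78: 21.5746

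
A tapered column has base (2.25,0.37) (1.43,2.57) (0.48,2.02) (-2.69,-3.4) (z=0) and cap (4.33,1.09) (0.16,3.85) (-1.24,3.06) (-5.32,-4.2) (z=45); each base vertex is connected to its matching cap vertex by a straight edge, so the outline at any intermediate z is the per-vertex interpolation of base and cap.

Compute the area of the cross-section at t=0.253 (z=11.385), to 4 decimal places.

Cross-section at t=0.253: each vertex is (1-t)·p0[i] + t·p1[i].
  v1: (1-0.253)·(2.25,0.37) + 0.253·(4.33,1.09) = (2.7762,0.5522)
  v2: (1-0.253)·(1.43,2.57) + 0.253·(0.16,3.85) = (1.1087,2.8938)
  v3: (1-0.253)·(0.48,2.02) + 0.253·(-1.24,3.06) = (0.0448,2.2831)
  v4: (1-0.253)·(-2.69,-3.4) + 0.253·(-5.32,-4.2) = (-3.3554,-3.6024)
Shoelace sum Σ(x_i·y_{i+1} − x_{i+1}·y_i):
  i=1: 2.7762·2.8938 − 1.1087·0.5522 = +7.4218 (running +7.4218)
  i=2: 1.1087·2.2831 − 0.0448·2.8938 = +2.4015 (running +9.8233)
  i=3: 0.0448·-3.6024 − -3.3554·2.2831 = +7.4992 (running +17.3226)
  i=4: -3.3554·0.5522 − 2.7762·-3.6024 = +8.1484 (running +25.4710)
Area = |Σ|/2 = |25.4710|/2 = 12.7355

Area at t=0.253: 12.7355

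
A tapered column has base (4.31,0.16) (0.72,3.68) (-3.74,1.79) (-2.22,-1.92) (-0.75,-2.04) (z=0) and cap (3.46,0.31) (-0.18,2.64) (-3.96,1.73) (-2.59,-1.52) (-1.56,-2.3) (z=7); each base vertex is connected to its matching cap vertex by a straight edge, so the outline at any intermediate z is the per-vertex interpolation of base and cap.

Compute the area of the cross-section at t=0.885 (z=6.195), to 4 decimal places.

Area at t=0.885: 21.1425

Cross-section at t=0.885: each vertex is (1-t)·p0[i] + t·p1[i].
  v1: (1-0.885)·(4.31,0.16) + 0.885·(3.46,0.31) = (3.5577,0.2927)
  v2: (1-0.885)·(0.72,3.68) + 0.885·(-0.18,2.64) = (-0.0765,2.7596)
  v3: (1-0.885)·(-3.74,1.79) + 0.885·(-3.96,1.73) = (-3.9347,1.7369)
  v4: (1-0.885)·(-2.22,-1.92) + 0.885·(-2.59,-1.52) = (-2.5474,-1.5660)
  v5: (1-0.885)·(-0.75,-2.04) + 0.885·(-1.56,-2.3) = (-1.4668,-2.2701)
Shoelace sum Σ(x_i·y_{i+1} − x_{i+1}·y_i):
  i=1: 3.5577·2.7596 − -0.0765·0.2927 = +9.8404 (running +9.8404)
  i=2: -0.0765·1.7369 − -3.9347·2.7596 = +10.7253 (running +20.5657)
  i=3: -3.9347·-1.5660 − -2.5474·1.7369 = +10.5864 (running +31.1521)
  i=4: -2.5474·-2.2701 − -1.4668·-1.5660 = +3.4859 (running +34.6380)
  i=5: -1.4668·0.2927 − 3.5577·-2.2701 = +7.6470 (running +42.2850)
Area = |Σ|/2 = |42.2850|/2 = 21.1425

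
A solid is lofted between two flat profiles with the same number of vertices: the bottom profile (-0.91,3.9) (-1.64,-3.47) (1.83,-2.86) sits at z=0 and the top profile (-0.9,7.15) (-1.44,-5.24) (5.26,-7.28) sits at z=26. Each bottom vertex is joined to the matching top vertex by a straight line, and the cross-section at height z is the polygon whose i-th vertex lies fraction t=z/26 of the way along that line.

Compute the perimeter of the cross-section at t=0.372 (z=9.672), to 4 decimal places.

Cross-section at t=0.372: each vertex is (1-t)·p0[i] + t·p1[i].
  v1: (1-0.372)·(-0.91,3.9) + 0.372·(-0.9,7.15) = (-0.9063,5.1090)
  v2: (1-0.372)·(-1.64,-3.47) + 0.372·(-1.44,-5.24) = (-1.5656,-4.1284)
  v3: (1-0.372)·(1.83,-2.86) + 0.372·(5.26,-7.28) = (3.1060,-4.5042)
Perimeter = Σ |v_{i+1} − v_i|:
  edge 1→2: √(-0.6593² + -9.2374²) = 9.2609 (running 9.2609)
  edge 2→3: √(4.6716² + -0.3758²) = 4.6867 (running 13.9476)
  edge 3→1: √(-4.0122² + 9.6132²) = 10.4169 (running 24.3645)
Perimeter = 24.3645

Perimeter at t=0.372: 24.3645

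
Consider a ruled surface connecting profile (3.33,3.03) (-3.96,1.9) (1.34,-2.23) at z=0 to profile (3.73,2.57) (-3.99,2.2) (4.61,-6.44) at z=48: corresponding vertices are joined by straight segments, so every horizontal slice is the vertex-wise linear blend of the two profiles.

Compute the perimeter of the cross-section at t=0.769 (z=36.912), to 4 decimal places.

Perimeter at t=0.769: 26.7030

Cross-section at t=0.769: each vertex is (1-t)·p0[i] + t·p1[i].
  v1: (1-0.769)·(3.33,3.03) + 0.769·(3.73,2.57) = (3.6376,2.6763)
  v2: (1-0.769)·(-3.96,1.9) + 0.769·(-3.99,2.2) = (-3.9831,2.1307)
  v3: (1-0.769)·(1.34,-2.23) + 0.769·(4.61,-6.44) = (3.8546,-5.4675)
Perimeter = Σ |v_{i+1} − v_i|:
  edge 1→2: √(-7.6207² + -0.5456²) = 7.6402 (running 7.6402)
  edge 2→3: √(7.8377² + -7.5982²) = 10.9161 (running 18.5563)
  edge 3→1: √(-0.2170² + 8.1438²) = 8.1466 (running 26.7030)
Perimeter = 26.7030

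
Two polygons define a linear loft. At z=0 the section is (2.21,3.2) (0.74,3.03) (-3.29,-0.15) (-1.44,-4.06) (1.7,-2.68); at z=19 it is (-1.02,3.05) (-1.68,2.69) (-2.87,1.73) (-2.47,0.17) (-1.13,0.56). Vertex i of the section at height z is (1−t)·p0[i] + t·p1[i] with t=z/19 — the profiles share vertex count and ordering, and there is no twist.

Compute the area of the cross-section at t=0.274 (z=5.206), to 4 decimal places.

Cross-section at t=0.274: each vertex is (1-t)·p0[i] + t·p1[i].
  v1: (1-0.274)·(2.21,3.2) + 0.274·(-1.02,3.05) = (1.3250,3.1589)
  v2: (1-0.274)·(0.74,3.03) + 0.274·(-1.68,2.69) = (0.0769,2.9368)
  v3: (1-0.274)·(-3.29,-0.15) + 0.274·(-2.87,1.73) = (-3.1749,0.3651)
  v4: (1-0.274)·(-1.44,-4.06) + 0.274·(-2.47,0.17) = (-1.7222,-2.9010)
  v5: (1-0.274)·(1.7,-2.68) + 0.274·(-1.13,0.56) = (0.9246,-1.7922)
Shoelace sum Σ(x_i·y_{i+1} − x_{i+1}·y_i):
  i=1: 1.3250·2.9368 − 0.0769·3.1589 = +3.6483 (running +3.6483)
  i=2: 0.0769·0.3651 − -3.1749·2.9368 = +9.3523 (running +13.0006)
  i=3: -3.1749·-2.9010 − -1.7222·0.3651 = +9.8392 (running +22.8398)
  i=4: -1.7222·-1.7922 − 0.9246·-2.9010 = +5.7688 (running +28.6086)
  i=5: 0.9246·3.1589 − 1.3250·-1.7922 = +5.2953 (running +33.9039)
Area = |Σ|/2 = |33.9039|/2 = 16.9520

Area at t=0.274: 16.9520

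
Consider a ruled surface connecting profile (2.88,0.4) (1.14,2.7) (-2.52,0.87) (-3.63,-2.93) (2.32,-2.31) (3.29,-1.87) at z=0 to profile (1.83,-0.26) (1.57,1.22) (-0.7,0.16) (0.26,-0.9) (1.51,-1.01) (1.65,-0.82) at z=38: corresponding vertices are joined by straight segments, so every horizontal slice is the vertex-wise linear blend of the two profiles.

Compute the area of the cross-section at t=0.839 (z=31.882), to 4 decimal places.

Area at t=0.839: 5.5889

Cross-section at t=0.839: each vertex is (1-t)·p0[i] + t·p1[i].
  v1: (1-0.839)·(2.88,0.4) + 0.839·(1.83,-0.26) = (1.9990,-0.1537)
  v2: (1-0.839)·(1.14,2.7) + 0.839·(1.57,1.22) = (1.5008,1.4583)
  v3: (1-0.839)·(-2.52,0.87) + 0.839·(-0.7,0.16) = (-0.9930,0.2743)
  v4: (1-0.839)·(-3.63,-2.93) + 0.839·(0.26,-0.9) = (-0.3663,-1.2268)
  v5: (1-0.839)·(2.32,-2.31) + 0.839·(1.51,-1.01) = (1.6404,-1.2193)
  v6: (1-0.839)·(3.29,-1.87) + 0.839·(1.65,-0.82) = (1.9140,-0.9890)
Shoelace sum Σ(x_i·y_{i+1} − x_{i+1}·y_i):
  i=1: 1.9990·1.4583 − 1.5008·-0.1537 = +3.1459 (running +3.1459)
  i=2: 1.5008·0.2743 − -0.9930·1.4583 = +1.8598 (running +5.0057)
  i=3: -0.9930·-1.2268 − -0.3663·0.2743 = +1.3187 (running +6.3244)
  i=4: -0.3663·-1.2193 − 1.6404·-1.2268 = +2.4591 (running +8.7835)
  i=5: 1.6404·-0.9890 − 1.9140·-1.2193 = +0.7113 (running +9.4949)
  i=6: 1.9140·-0.1537 − 1.9990·-0.9890 = +1.6829 (running +11.1778)
Area = |Σ|/2 = |11.1778|/2 = 5.5889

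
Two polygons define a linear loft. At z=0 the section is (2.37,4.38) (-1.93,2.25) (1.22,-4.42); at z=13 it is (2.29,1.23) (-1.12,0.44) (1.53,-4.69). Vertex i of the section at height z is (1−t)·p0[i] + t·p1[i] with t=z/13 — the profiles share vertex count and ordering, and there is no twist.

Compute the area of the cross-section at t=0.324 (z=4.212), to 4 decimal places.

Area at t=0.324: 14.9116

Cross-section at t=0.324: each vertex is (1-t)·p0[i] + t·p1[i].
  v1: (1-0.324)·(2.37,4.38) + 0.324·(2.29,1.23) = (2.3441,3.3594)
  v2: (1-0.324)·(-1.93,2.25) + 0.324·(-1.12,0.44) = (-1.6676,1.6636)
  v3: (1-0.324)·(1.22,-4.42) + 0.324·(1.53,-4.69) = (1.3204,-4.5075)
Shoelace sum Σ(x_i·y_{i+1} − x_{i+1}·y_i):
  i=1: 2.3441·1.6636 − -1.6676·3.3594 = +9.5015 (running +9.5015)
  i=2: -1.6676·-4.5075 − 1.3204·1.6636 = +5.3199 (running +14.8214)
  i=3: 1.3204·3.3594 − 2.3441·-4.5075 = +15.0018 (running +29.8232)
Area = |Σ|/2 = |29.8232|/2 = 14.9116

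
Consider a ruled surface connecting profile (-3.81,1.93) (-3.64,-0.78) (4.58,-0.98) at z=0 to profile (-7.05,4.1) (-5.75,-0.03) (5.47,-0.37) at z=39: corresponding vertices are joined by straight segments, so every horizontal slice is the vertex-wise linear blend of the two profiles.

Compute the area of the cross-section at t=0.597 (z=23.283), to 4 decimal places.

Area at t=0.597: 17.6885

Cross-section at t=0.597: each vertex is (1-t)·p0[i] + t·p1[i].
  v1: (1-0.597)·(-3.81,1.93) + 0.597·(-7.05,4.1) = (-5.7443,3.2255)
  v2: (1-0.597)·(-3.64,-0.78) + 0.597·(-5.75,-0.03) = (-4.8997,-0.3322)
  v3: (1-0.597)·(4.58,-0.98) + 0.597·(5.47,-0.37) = (5.1113,-0.6158)
Shoelace sum Σ(x_i·y_{i+1} − x_{i+1}·y_i):
  i=1: -5.7443·-0.3322 − -4.8997·3.2255 = +17.7124 (running +17.7124)
  i=2: -4.8997·-0.6158 − 5.1113·-0.3322 = +4.7156 (running +22.4280)
  i=3: 5.1113·3.2255 − -5.7443·-0.6158 = +12.9490 (running +35.3770)
Area = |Σ|/2 = |35.3770|/2 = 17.6885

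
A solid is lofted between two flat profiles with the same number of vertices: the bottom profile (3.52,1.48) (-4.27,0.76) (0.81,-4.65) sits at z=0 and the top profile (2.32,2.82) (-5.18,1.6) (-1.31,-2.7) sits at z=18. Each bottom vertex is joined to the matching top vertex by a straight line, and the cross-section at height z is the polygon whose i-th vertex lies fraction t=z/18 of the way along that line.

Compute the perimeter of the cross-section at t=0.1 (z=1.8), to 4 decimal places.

Perimeter at t=0.1: 21.7412

Cross-section at t=0.1: each vertex is (1-t)·p0[i] + t·p1[i].
  v1: (1-0.1)·(3.52,1.48) + 0.1·(2.32,2.82) = (3.4000,1.6140)
  v2: (1-0.1)·(-4.27,0.76) + 0.1·(-5.18,1.6) = (-4.3610,0.8440)
  v3: (1-0.1)·(0.81,-4.65) + 0.1·(-1.31,-2.7) = (0.5980,-4.4550)
Perimeter = Σ |v_{i+1} − v_i|:
  edge 1→2: √(-7.7610² + -0.7700²) = 7.7991 (running 7.7991)
  edge 2→3: √(4.9590² + -5.2990²) = 7.2575 (running 15.0566)
  edge 3→1: √(2.8020² + 6.0690²) = 6.6846 (running 21.7412)
Perimeter = 21.7412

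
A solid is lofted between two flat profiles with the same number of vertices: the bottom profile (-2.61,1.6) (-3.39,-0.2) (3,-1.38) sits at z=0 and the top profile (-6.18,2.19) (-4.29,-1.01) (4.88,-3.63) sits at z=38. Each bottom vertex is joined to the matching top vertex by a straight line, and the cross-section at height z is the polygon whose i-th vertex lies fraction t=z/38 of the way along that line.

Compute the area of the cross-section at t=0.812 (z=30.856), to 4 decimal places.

Area at t=0.812: 11.0673

Cross-section at t=0.812: each vertex is (1-t)·p0[i] + t·p1[i].
  v1: (1-0.812)·(-2.61,1.6) + 0.812·(-6.18,2.19) = (-5.5088,2.0791)
  v2: (1-0.812)·(-3.39,-0.2) + 0.812·(-4.29,-1.01) = (-4.1208,-0.8577)
  v3: (1-0.812)·(3,-1.38) + 0.812·(4.88,-3.63) = (4.5266,-3.2070)
Shoelace sum Σ(x_i·y_{i+1} − x_{i+1}·y_i):
  i=1: -5.5088·-0.8577 − -4.1208·2.0791 = +13.2925 (running +13.2925)
  i=2: -4.1208·-3.2070 − 4.5266·-0.8577 = +17.0979 (running +30.3904)
  i=3: 4.5266·2.0791 − -5.5088·-3.2070 = -8.2558 (running +22.1347)
Area = |Σ|/2 = |22.1347|/2 = 11.0673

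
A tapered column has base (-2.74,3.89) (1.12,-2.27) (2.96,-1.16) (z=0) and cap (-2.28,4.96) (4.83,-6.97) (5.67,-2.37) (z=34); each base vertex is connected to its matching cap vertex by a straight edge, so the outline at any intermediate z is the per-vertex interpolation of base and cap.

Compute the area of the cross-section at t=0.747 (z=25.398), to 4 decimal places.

Cross-section at t=0.747: each vertex is (1-t)·p0[i] + t·p1[i].
  v1: (1-0.747)·(-2.74,3.89) + 0.747·(-2.28,4.96) = (-2.3964,4.6893)
  v2: (1-0.747)·(1.12,-2.27) + 0.747·(4.83,-6.97) = (3.8914,-5.7809)
  v3: (1-0.747)·(2.96,-1.16) + 0.747·(5.67,-2.37) = (4.9844,-2.0639)
Shoelace sum Σ(x_i·y_{i+1} − x_{i+1}·y_i):
  i=1: -2.3964·-5.7809 − 3.8914·4.6893 = -4.3945 (running -4.3945)
  i=2: 3.8914·-2.0639 − 4.9844·-5.7809 = +20.7829 (running +16.3883)
  i=3: 4.9844·4.6893 − -2.3964·-2.0639 = +18.4273 (running +34.8157)
Area = |Σ|/2 = |34.8157|/2 = 17.4078

Area at t=0.747: 17.4078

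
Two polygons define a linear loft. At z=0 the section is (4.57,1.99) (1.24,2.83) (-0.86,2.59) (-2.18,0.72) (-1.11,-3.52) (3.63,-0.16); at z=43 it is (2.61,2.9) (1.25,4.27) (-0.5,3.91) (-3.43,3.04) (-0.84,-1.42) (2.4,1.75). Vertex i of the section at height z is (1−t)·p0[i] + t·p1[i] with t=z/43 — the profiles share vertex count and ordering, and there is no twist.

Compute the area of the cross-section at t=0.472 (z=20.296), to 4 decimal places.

Area at t=0.472: 22.1480

Cross-section at t=0.472: each vertex is (1-t)·p0[i] + t·p1[i].
  v1: (1-0.472)·(4.57,1.99) + 0.472·(2.61,2.9) = (3.6449,2.4195)
  v2: (1-0.472)·(1.24,2.83) + 0.472·(1.25,4.27) = (1.2447,3.5097)
  v3: (1-0.472)·(-0.86,2.59) + 0.472·(-0.5,3.91) = (-0.6901,3.2130)
  v4: (1-0.472)·(-2.18,0.72) + 0.472·(-3.43,3.04) = (-2.7700,1.8150)
  v5: (1-0.472)·(-1.11,-3.52) + 0.472·(-0.84,-1.42) = (-0.9826,-2.5288)
  v6: (1-0.472)·(3.63,-0.16) + 0.472·(2.4,1.75) = (3.0494,0.7415)
Shoelace sum Σ(x_i·y_{i+1} − x_{i+1}·y_i):
  i=1: 3.6449·3.5097 − 1.2447·2.4195 = +9.7807 (running +9.7807)
  i=2: 1.2447·3.2130 − -0.6901·3.5097 = +6.4213 (running +16.2020)
  i=3: -0.6901·1.8150 − -2.7700·3.2130 = +7.6476 (running +23.8496)
  i=4: -2.7700·-2.5288 − -0.9826·1.8150 = +8.7882 (running +32.6378)
  i=5: -0.9826·0.7415 − 3.0494·-2.5288 = +6.9828 (running +39.6206)
  i=6: 3.0494·2.4195 − 3.6449·0.7415 = +4.6754 (running +44.2961)
Area = |Σ|/2 = |44.2961|/2 = 22.1480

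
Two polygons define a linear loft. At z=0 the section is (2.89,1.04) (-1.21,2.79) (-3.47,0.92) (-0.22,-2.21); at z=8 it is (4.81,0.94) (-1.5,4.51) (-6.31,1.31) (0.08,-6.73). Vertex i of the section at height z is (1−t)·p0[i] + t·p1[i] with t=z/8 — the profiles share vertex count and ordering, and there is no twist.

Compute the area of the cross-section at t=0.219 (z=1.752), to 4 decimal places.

Cross-section at t=0.219: each vertex is (1-t)·p0[i] + t·p1[i].
  v1: (1-0.219)·(2.89,1.04) + 0.219·(4.81,0.94) = (3.3105,1.0181)
  v2: (1-0.219)·(-1.21,2.79) + 0.219·(-1.5,4.51) = (-1.2735,3.1667)
  v3: (1-0.219)·(-3.47,0.92) + 0.219·(-6.31,1.31) = (-4.0920,1.0054)
  v4: (1-0.219)·(-0.22,-2.21) + 0.219·(0.08,-6.73) = (-0.1543,-3.1999)
Shoelace sum Σ(x_i·y_{i+1} − x_{i+1}·y_i):
  i=1: 3.3105·3.1667 − -1.2735·1.0181 = +11.7798 (running +11.7798)
  i=2: -1.2735·1.0054 − -4.0920·3.1667 = +11.6775 (running +23.4573)
  i=3: -4.0920·-3.1999 − -0.1543·1.0054 = +13.2489 (running +36.7062)
  i=4: -0.1543·1.0181 − 3.3105·-3.1999 = +10.4360 (running +47.1423)
Area = |Σ|/2 = |47.1423|/2 = 23.5711

Area at t=0.219: 23.5711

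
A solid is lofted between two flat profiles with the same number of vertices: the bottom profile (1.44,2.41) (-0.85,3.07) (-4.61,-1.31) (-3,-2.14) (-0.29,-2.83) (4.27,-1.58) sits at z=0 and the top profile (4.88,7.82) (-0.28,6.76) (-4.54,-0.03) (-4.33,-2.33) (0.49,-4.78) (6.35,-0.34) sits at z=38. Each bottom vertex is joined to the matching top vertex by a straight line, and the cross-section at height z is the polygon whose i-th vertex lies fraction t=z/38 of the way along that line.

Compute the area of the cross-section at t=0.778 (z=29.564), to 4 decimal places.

Cross-section at t=0.778: each vertex is (1-t)·p0[i] + t·p1[i].
  v1: (1-0.778)·(1.44,2.41) + 0.778·(4.88,7.82) = (4.1163,6.6190)
  v2: (1-0.778)·(-0.85,3.07) + 0.778·(-0.28,6.76) = (-0.4065,5.9408)
  v3: (1-0.778)·(-4.61,-1.31) + 0.778·(-4.54,-0.03) = (-4.5555,-0.3142)
  v4: (1-0.778)·(-3,-2.14) + 0.778·(-4.33,-2.33) = (-4.0347,-2.2878)
  v5: (1-0.778)·(-0.29,-2.83) + 0.778·(0.49,-4.78) = (0.3168,-4.3471)
  v6: (1-0.778)·(4.27,-1.58) + 0.778·(6.35,-0.34) = (5.8882,-0.6153)
Shoelace sum Σ(x_i·y_{i+1} − x_{i+1}·y_i):
  i=1: 4.1163·5.9408 − -0.4065·6.6190 = +27.1452 (running +27.1452)
  i=2: -0.4065·-0.3142 − -4.5555·5.9408 = +27.1914 (running +54.3366)
  i=3: -4.5555·-2.2878 − -4.0347·-0.3142 = +9.1547 (running +63.4913)
  i=4: -4.0347·-4.3471 − 0.3168·-2.2878 = +18.2643 (running +81.7556)
  i=5: 0.3168·-0.6153 − 5.8882·-4.3471 = +25.4018 (running +107.1574)
  i=6: 5.8882·6.6190 − 4.1163·-0.6153 = +41.5068 (running +148.6642)
Area = |Σ|/2 = |148.6642|/2 = 74.3321

Area at t=0.778: 74.3321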